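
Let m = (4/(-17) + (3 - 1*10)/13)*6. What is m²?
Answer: 1052676/48841 ≈ 21.553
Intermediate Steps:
m = -1026/221 (m = (4*(-1/17) + (3 - 10)*(1/13))*6 = (-4/17 - 7*1/13)*6 = (-4/17 - 7/13)*6 = -171/221*6 = -1026/221 ≈ -4.6425)
m² = (-1026/221)² = 1052676/48841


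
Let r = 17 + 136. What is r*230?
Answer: 35190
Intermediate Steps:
r = 153
r*230 = 153*230 = 35190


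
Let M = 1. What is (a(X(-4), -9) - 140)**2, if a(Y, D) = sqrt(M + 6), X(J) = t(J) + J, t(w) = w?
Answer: (140 - sqrt(7))**2 ≈ 18866.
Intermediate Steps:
X(J) = 2*J (X(J) = J + J = 2*J)
a(Y, D) = sqrt(7) (a(Y, D) = sqrt(1 + 6) = sqrt(7))
(a(X(-4), -9) - 140)**2 = (sqrt(7) - 140)**2 = (-140 + sqrt(7))**2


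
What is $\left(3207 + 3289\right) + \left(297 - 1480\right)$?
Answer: $5313$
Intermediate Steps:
$\left(3207 + 3289\right) + \left(297 - 1480\right) = 6496 + \left(297 - 1480\right) = 6496 - 1183 = 5313$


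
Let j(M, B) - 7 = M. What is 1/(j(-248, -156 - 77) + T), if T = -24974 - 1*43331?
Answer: -1/68546 ≈ -1.4589e-5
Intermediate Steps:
j(M, B) = 7 + M
T = -68305 (T = -24974 - 43331 = -68305)
1/(j(-248, -156 - 77) + T) = 1/((7 - 248) - 68305) = 1/(-241 - 68305) = 1/(-68546) = -1/68546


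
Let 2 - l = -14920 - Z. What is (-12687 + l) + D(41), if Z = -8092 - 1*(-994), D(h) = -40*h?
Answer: -6503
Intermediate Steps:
Z = -7098 (Z = -8092 + 994 = -7098)
l = 7824 (l = 2 - (-14920 - 1*(-7098)) = 2 - (-14920 + 7098) = 2 - 1*(-7822) = 2 + 7822 = 7824)
(-12687 + l) + D(41) = (-12687 + 7824) - 40*41 = -4863 - 1640 = -6503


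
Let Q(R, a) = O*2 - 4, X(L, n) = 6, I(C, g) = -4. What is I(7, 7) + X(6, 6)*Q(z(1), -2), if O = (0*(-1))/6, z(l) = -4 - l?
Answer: -28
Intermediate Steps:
O = 0 (O = 0*(1/6) = 0)
Q(R, a) = -4 (Q(R, a) = 0*2 - 4 = 0 - 4 = -4)
I(7, 7) + X(6, 6)*Q(z(1), -2) = -4 + 6*(-4) = -4 - 24 = -28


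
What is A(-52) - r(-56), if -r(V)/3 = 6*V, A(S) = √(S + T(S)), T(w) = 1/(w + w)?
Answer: -1008 + 3*I*√15626/52 ≈ -1008.0 + 7.2118*I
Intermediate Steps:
T(w) = 1/(2*w)
A(S) = √(S + 1/(2*S))
r(V) = -18*V
A(-52) - r(-56) = √(2/(-52) + 4*(-52))/2 - (-18)*(-56) = √(2*(-1/52) - 208)/2 - 1*1008 = √(-1/26 - 208)/2 - 1008 = √(-5409/26)/2 - 1008 = (3*I*√15626/26)/2 - 1008 = 3*I*√15626/52 - 1008 = -1008 + 3*I*√15626/52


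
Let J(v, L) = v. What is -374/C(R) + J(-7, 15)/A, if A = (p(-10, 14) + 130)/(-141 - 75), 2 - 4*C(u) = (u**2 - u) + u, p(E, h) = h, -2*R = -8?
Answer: 1643/14 ≈ 117.36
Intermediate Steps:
R = 4 (R = -1/2*(-8) = 4)
C(u) = 1/2 - u**2/4 (C(u) = 1/2 - ((u**2 - u) + u)/4 = 1/2 - u**2/4)
A = -2/3 (A = (14 + 130)/(-141 - 75) = 144/(-216) = 144*(-1/216) = -2/3 ≈ -0.66667)
-374/C(R) + J(-7, 15)/A = -374/(1/2 - 1/4*4**2) - 7/(-2/3) = -374/(1/2 - 1/4*16) - 7*(-3/2) = -374/(1/2 - 4) + 21/2 = -374/(-7/2) + 21/2 = -374*(-2/7) + 21/2 = 748/7 + 21/2 = 1643/14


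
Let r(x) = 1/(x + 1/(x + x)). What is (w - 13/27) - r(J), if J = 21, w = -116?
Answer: -2778169/23841 ≈ -116.53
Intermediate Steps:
r(x) = 1/(x + 1/(2*x))
(w - 13/27) - r(J) = (-116 - 13/27) - 2*21/(1 + 2*21²) = (-116 - 13*1/27) - 2*21/(1 + 2*441) = (-116 - 13/27) - 2*21/(1 + 882) = -3145/27 - 2*21/883 = -3145/27 - 1*42/883 = -3145/27 - 42/883 = -2778169/23841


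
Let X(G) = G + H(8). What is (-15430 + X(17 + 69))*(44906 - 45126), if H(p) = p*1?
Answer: 3373920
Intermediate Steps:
H(p) = p
X(G) = 8 + G (X(G) = G + 8 = 8 + G)
(-15430 + X(17 + 69))*(44906 - 45126) = (-15430 + (8 + (17 + 69)))*(44906 - 45126) = (-15430 + (8 + 86))*(-220) = (-15430 + 94)*(-220) = -15336*(-220) = 3373920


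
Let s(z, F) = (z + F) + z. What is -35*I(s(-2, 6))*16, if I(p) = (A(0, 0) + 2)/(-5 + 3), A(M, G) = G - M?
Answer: 560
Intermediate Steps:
s(z, F) = F + 2*z (s(z, F) = (F + z) + z = F + 2*z)
I(p) = -1 (I(p) = ((0 - 1*0) + 2)/(-5 + 3) = ((0 + 0) + 2)/(-2) = (0 + 2)*(-½) = 2*(-½) = -1)
-35*I(s(-2, 6))*16 = -35*(-1)*16 = 35*16 = 560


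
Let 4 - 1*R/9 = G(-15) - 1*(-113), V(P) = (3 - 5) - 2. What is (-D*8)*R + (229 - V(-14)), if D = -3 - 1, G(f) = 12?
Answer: -34615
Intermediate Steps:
V(P) = -4 (V(P) = -2 - 2 = -4)
R = -1089 (R = 36 - 9*(12 - 1*(-113)) = 36 - 9*(12 + 113) = 36 - 9*125 = 36 - 1125 = -1089)
D = -4
(-D*8)*R + (229 - V(-14)) = (-1*(-4)*8)*(-1089) + (229 - 1*(-4)) = (4*8)*(-1089) + (229 + 4) = 32*(-1089) + 233 = -34848 + 233 = -34615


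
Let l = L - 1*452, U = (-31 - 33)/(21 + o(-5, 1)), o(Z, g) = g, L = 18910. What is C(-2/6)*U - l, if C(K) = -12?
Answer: -202654/11 ≈ -18423.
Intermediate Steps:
U = -32/11 (U = (-31 - 33)/(21 + 1) = -64/22 = -64*1/22 = -32/11 ≈ -2.9091)
l = 18458 (l = 18910 - 1*452 = 18910 - 452 = 18458)
C(-2/6)*U - l = -12*(-32/11) - 1*18458 = 384/11 - 18458 = -202654/11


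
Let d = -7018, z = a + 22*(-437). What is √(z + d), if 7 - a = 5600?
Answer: 5*I*√889 ≈ 149.08*I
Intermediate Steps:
a = -5593 (a = 7 - 1*5600 = 7 - 5600 = -5593)
z = -15207 (z = -5593 + 22*(-437) = -5593 - 9614 = -15207)
√(z + d) = √(-15207 - 7018) = √(-22225) = 5*I*√889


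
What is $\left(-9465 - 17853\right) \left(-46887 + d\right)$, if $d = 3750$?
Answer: $1178416566$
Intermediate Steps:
$\left(-9465 - 17853\right) \left(-46887 + d\right) = \left(-9465 - 17853\right) \left(-46887 + 3750\right) = \left(-27318\right) \left(-43137\right) = 1178416566$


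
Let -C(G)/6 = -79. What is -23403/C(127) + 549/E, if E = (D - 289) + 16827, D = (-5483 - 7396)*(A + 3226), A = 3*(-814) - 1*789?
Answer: -631271591/12787414 ≈ -49.367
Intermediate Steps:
C(G) = 474 (C(G) = -6*(-79) = 474)
A = -3231 (A = -2442 - 789 = -3231)
D = 64395 (D = (-5483 - 7396)*(-3231 + 3226) = -12879*(-5) = 64395)
E = 80933 (E = (64395 - 289) + 16827 = 64106 + 16827 = 80933)
-23403/C(127) + 549/E = -23403/474 + 549/80933 = -23403*1/474 + 549*(1/80933) = -7801/158 + 549/80933 = -631271591/12787414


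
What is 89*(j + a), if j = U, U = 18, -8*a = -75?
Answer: 19491/8 ≈ 2436.4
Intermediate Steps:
a = 75/8 (a = -⅛*(-75) = 75/8 ≈ 9.3750)
j = 18
89*(j + a) = 89*(18 + 75/8) = 89*(219/8) = 19491/8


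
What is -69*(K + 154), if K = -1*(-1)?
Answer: -10695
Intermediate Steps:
K = 1
-69*(K + 154) = -69*(1 + 154) = -69*155 = -10695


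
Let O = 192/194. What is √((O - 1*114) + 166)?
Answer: 2*√124645/97 ≈ 7.2794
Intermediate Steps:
O = 96/97 (O = 192*(1/194) = 96/97 ≈ 0.98969)
√((O - 1*114) + 166) = √((96/97 - 1*114) + 166) = √((96/97 - 114) + 166) = √(-10962/97 + 166) = √(5140/97) = 2*√124645/97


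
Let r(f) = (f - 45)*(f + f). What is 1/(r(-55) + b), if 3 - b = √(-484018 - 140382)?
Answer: I/(20*√1561 + 11003*I) ≈ 9.0418e-5 + 6.4934e-6*I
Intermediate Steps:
b = 3 - 20*I*√1561 (b = 3 - √(-484018 - 140382) = 3 - √(-624400) = 3 - 20*I*√1561 ≈ 3.0 - 790.19*I)
r(f) = 2*f*(-45 + f) (r(f) = (-45 + f)*(2*f) = 2*f*(-45 + f))
1/(r(-55) + b) = 1/(2*(-55)*(-45 - 55) + (3 - 20*I*√1561)) = 1/(2*(-55)*(-100) + (3 - 20*I*√1561)) = 1/(11000 + (3 - 20*I*√1561)) = 1/(11003 - 20*I*√1561)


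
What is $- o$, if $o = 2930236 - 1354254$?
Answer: $-1575982$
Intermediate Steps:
$o = 1575982$ ($o = 2930236 - 1354254 = 1575982$)
$- o = \left(-1\right) 1575982 = -1575982$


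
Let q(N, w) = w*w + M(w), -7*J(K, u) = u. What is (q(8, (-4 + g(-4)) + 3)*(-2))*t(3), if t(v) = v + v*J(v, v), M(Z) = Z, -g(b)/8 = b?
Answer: -23808/7 ≈ -3401.1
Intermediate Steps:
g(b) = -8*b
J(K, u) = -u/7
q(N, w) = w + w**2 (q(N, w) = w*w + w = w**2 + w = w + w**2)
t(v) = v - v**2/7 (t(v) = v + v*(-v/7) = v - v**2/7)
(q(8, (-4 + g(-4)) + 3)*(-2))*t(3) = ((((-4 - 8*(-4)) + 3)*(1 + ((-4 - 8*(-4)) + 3)))*(-2))*((1/7)*3*(7 - 1*3)) = ((((-4 + 32) + 3)*(1 + ((-4 + 32) + 3)))*(-2))*((1/7)*3*(7 - 3)) = (((28 + 3)*(1 + (28 + 3)))*(-2))*((1/7)*3*4) = ((31*(1 + 31))*(-2))*(12/7) = ((31*32)*(-2))*(12/7) = (992*(-2))*(12/7) = -1984*12/7 = -23808/7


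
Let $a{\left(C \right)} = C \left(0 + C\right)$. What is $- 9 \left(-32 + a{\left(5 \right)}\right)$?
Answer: $63$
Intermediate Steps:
$a{\left(C \right)} = C^{2}$ ($a{\left(C \right)} = C C = C^{2}$)
$- 9 \left(-32 + a{\left(5 \right)}\right) = - 9 \left(-32 + 5^{2}\right) = - 9 \left(-32 + 25\right) = - 9 \left(-7\right) = \left(-1\right) \left(-63\right) = 63$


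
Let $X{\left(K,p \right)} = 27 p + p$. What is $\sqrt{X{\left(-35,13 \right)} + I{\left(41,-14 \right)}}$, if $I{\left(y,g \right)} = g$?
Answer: $5 \sqrt{14} \approx 18.708$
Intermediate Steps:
$X{\left(K,p \right)} = 28 p$
$\sqrt{X{\left(-35,13 \right)} + I{\left(41,-14 \right)}} = \sqrt{28 \cdot 13 - 14} = \sqrt{364 - 14} = \sqrt{350} = 5 \sqrt{14}$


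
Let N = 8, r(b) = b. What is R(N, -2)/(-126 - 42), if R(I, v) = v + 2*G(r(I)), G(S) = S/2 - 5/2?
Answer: -1/168 ≈ -0.0059524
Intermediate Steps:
G(S) = -5/2 + S/2 (G(S) = S*(½) - 5*½ = S/2 - 5/2 = -5/2 + S/2)
R(I, v) = -5 + I + v (R(I, v) = v + 2*(-5/2 + I/2) = v + (-5 + I) = -5 + I + v)
R(N, -2)/(-126 - 42) = (-5 + 8 - 2)/(-126 - 42) = 1/(-168) = -1/168*1 = -1/168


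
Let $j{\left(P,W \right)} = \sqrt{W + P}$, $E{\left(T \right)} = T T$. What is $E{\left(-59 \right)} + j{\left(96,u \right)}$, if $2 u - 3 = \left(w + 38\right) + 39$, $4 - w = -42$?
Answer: $3481 + \sqrt{159} \approx 3493.6$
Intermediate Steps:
$w = 46$ ($w = 4 - -42 = 4 + 42 = 46$)
$E{\left(T \right)} = T^{2}$
$u = 63$ ($u = \frac{3}{2} + \frac{\left(46 + 38\right) + 39}{2} = \frac{3}{2} + \frac{84 + 39}{2} = \frac{3}{2} + \frac{1}{2} \cdot 123 = \frac{3}{2} + \frac{123}{2} = 63$)
$j{\left(P,W \right)} = \sqrt{P + W}$
$E{\left(-59 \right)} + j{\left(96,u \right)} = \left(-59\right)^{2} + \sqrt{96 + 63} = 3481 + \sqrt{159}$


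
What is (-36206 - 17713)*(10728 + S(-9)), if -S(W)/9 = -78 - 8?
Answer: -620176338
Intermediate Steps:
S(W) = 774 (S(W) = -9*(-78 - 8) = -9*(-86) = 774)
(-36206 - 17713)*(10728 + S(-9)) = (-36206 - 17713)*(10728 + 774) = -53919*11502 = -620176338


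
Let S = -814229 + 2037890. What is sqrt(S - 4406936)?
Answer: 5*I*sqrt(127331) ≈ 1784.2*I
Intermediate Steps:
S = 1223661
sqrt(S - 4406936) = sqrt(1223661 - 4406936) = sqrt(-3183275) = 5*I*sqrt(127331)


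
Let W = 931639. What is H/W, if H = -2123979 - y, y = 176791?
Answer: -2300770/931639 ≈ -2.4696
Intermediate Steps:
H = -2300770 (H = -2123979 - 1*176791 = -2123979 - 176791 = -2300770)
H/W = -2300770/931639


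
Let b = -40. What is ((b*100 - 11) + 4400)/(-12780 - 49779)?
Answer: -389/62559 ≈ -0.0062181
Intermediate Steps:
((b*100 - 11) + 4400)/(-12780 - 49779) = ((-40*100 - 11) + 4400)/(-12780 - 49779) = ((-4000 - 11) + 4400)/(-62559) = (-4011 + 4400)*(-1/62559) = 389*(-1/62559) = -389/62559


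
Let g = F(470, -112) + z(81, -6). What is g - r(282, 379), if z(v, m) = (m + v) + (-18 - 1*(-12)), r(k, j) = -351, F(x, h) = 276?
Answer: 696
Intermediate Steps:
z(v, m) = -6 + m + v (z(v, m) = (m + v) + (-18 + 12) = (m + v) - 6 = -6 + m + v)
g = 345 (g = 276 + (-6 - 6 + 81) = 276 + 69 = 345)
g - r(282, 379) = 345 - 1*(-351) = 345 + 351 = 696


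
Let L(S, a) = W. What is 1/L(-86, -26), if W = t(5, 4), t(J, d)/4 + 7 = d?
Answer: -1/12 ≈ -0.083333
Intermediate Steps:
t(J, d) = -28 + 4*d
W = -12 (W = -28 + 4*4 = -28 + 16 = -12)
L(S, a) = -12
1/L(-86, -26) = 1/(-12) = -1/12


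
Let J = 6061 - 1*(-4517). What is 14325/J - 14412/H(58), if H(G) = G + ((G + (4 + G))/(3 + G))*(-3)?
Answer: -1542322241/5602814 ≈ -275.28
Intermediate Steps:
J = 10578 (J = 6061 + 4517 = 10578)
H(G) = G - 3*(4 + 2*G)/(3 + G) (H(G) = G + ((4 + 2*G)/(3 + G))*(-3) = G - 3*(4 + 2*G)/(3 + G))
14325/J - 14412/H(58) = 14325/10578 - 14412*(3 + 58)/(-12 + 58**2 - 3*58) = 14325*(1/10578) - 14412*61/(-12 + 3364 - 174) = 4775/3526 - 14412/((1/61)*3178) = 4775/3526 - 14412/3178/61 = 4775/3526 - 14412*61/3178 = 4775/3526 - 439566/1589 = -1542322241/5602814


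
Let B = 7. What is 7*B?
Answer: 49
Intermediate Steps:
7*B = 7*7 = 49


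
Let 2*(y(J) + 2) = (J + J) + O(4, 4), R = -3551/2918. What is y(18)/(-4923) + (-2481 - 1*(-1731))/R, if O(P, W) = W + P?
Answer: 10773914480/17481573 ≈ 616.30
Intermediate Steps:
O(P, W) = P + W
R = -3551/2918 (R = -3551*1/2918 = -3551/2918 ≈ -1.2169)
y(J) = 2 + J (y(J) = -2 + ((J + J) + (4 + 4))/2 = -2 + (2*J + 8)/2 = -2 + (8 + 2*J)/2 = -2 + (4 + J) = 2 + J)
y(18)/(-4923) + (-2481 - 1*(-1731))/R = (2 + 18)/(-4923) + (-2481 - 1*(-1731))/(-3551/2918) = 20*(-1/4923) + (-2481 + 1731)*(-2918/3551) = -20/4923 - 750*(-2918/3551) = -20/4923 + 2188500/3551 = 10773914480/17481573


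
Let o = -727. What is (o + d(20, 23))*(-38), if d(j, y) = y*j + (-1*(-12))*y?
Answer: -342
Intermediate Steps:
d(j, y) = 12*y + j*y (d(j, y) = j*y + 12*y = 12*y + j*y)
(o + d(20, 23))*(-38) = (-727 + 23*(12 + 20))*(-38) = (-727 + 23*32)*(-38) = (-727 + 736)*(-38) = 9*(-38) = -342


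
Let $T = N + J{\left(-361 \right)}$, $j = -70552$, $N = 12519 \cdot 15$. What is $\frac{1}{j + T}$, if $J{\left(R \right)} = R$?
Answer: $\frac{1}{116872} \approx 8.5564 \cdot 10^{-6}$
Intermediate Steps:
$N = 187785$
$T = 187424$ ($T = 187785 - 361 = 187424$)
$\frac{1}{j + T} = \frac{1}{-70552 + 187424} = \frac{1}{116872}$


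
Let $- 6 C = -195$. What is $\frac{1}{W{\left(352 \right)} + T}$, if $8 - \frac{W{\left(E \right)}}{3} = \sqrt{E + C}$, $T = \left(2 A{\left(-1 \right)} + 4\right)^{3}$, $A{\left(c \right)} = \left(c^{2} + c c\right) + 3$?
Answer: $\frac{5536}{15316727} + \frac{3 \sqrt{1538}}{15316727} \approx 0.00036912$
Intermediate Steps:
$C = \frac{65}{2}$ ($C = \left(- \frac{1}{6}\right) \left(-195\right) = \frac{65}{2} \approx 32.5$)
$A{\left(c \right)} = 3 + 2 c^{2}$ ($A{\left(c \right)} = \left(c^{2} + c^{2}\right) + 3 = 2 c^{2} + 3 = 3 + 2 c^{2}$)
$T = 2744$ ($T = \left(2 \left(3 + 2 \left(-1\right)^{2}\right) + 4\right)^{3} = \left(2 \left(3 + 2 \cdot 1\right) + 4\right)^{3} = \left(2 \left(3 + 2\right) + 4\right)^{3} = \left(2 \cdot 5 + 4\right)^{3} = \left(10 + 4\right)^{3} = 14^{3} = 2744$)
$W{\left(E \right)} = 24 - 3 \sqrt{\frac{65}{2} + E}$ ($W{\left(E \right)} = 24 - 3 \sqrt{E + \frac{65}{2}} = 24 - 3 \sqrt{\frac{65}{2} + E}$)
$\frac{1}{W{\left(352 \right)} + T} = \frac{1}{\left(24 - \frac{3 \sqrt{130 + 4 \cdot 352}}{2}\right) + 2744} = \frac{1}{\left(24 - \frac{3 \sqrt{130 + 1408}}{2}\right) + 2744} = \frac{1}{\left(24 - \frac{3 \sqrt{1538}}{2}\right) + 2744} = \frac{1}{2768 - \frac{3 \sqrt{1538}}{2}}$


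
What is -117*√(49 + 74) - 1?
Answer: -1 - 117*√123 ≈ -1298.6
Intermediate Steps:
-117*√(49 + 74) - 1 = -117*√123 - 1 = -1 - 117*√123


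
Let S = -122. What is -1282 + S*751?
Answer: -92904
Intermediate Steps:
-1282 + S*751 = -1282 - 122*751 = -1282 - 91622 = -92904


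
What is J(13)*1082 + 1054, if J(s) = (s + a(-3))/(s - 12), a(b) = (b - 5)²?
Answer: 84368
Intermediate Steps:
a(b) = (-5 + b)²
J(s) = (64 + s)/(-12 + s) (J(s) = (s + (-5 - 3)²)/(s - 12) = (s + (-8)²)/(-12 + s) = (s + 64)/(-12 + s) = (64 + s)/(-12 + s))
J(13)*1082 + 1054 = ((64 + 13)/(-12 + 13))*1082 + 1054 = (77/1)*1082 + 1054 = (1*77)*1082 + 1054 = 77*1082 + 1054 = 83314 + 1054 = 84368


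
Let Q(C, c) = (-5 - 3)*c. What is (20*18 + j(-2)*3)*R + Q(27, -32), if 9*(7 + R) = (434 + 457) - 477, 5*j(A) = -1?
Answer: 71363/5 ≈ 14273.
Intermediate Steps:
j(A) = -⅕ (j(A) = (⅕)*(-1) = -⅕)
R = 39 (R = -7 + ((434 + 457) - 477)/9 = -7 + (891 - 477)/9 = -7 + (⅑)*414 = -7 + 46 = 39)
Q(C, c) = -8*c
(20*18 + j(-2)*3)*R + Q(27, -32) = (20*18 - ⅕*3)*39 - 8*(-32) = (360 - ⅗)*39 + 256 = (1797/5)*39 + 256 = 70083/5 + 256 = 71363/5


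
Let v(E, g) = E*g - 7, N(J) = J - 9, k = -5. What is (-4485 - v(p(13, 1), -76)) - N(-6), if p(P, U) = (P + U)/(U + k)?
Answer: -4729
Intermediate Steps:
N(J) = -9 + J
p(P, U) = (P + U)/(-5 + U) (p(P, U) = (P + U)/(U - 5) = (P + U)/(-5 + U))
v(E, g) = -7 + E*g
(-4485 - v(p(13, 1), -76)) - N(-6) = (-4485 - (-7 + ((13 + 1)/(-5 + 1))*(-76))) - (-9 - 6) = (-4485 - (-7 + (14/(-4))*(-76))) - 1*(-15) = (-4485 - (-7 - 1/4*14*(-76))) + 15 = (-4485 - (-7 - 7/2*(-76))) + 15 = (-4485 - (-7 + 266)) + 15 = (-4485 - 1*259) + 15 = (-4485 - 259) + 15 = -4744 + 15 = -4729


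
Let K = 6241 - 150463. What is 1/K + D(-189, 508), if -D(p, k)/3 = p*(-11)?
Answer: -899512615/144222 ≈ -6237.0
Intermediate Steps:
D(p, k) = 33*p (D(p, k) = -3*p*(-11) = -(-33)*p = 33*p)
K = -144222
1/K + D(-189, 508) = 1/(-144222) + 33*(-189) = -1/144222 - 6237 = -899512615/144222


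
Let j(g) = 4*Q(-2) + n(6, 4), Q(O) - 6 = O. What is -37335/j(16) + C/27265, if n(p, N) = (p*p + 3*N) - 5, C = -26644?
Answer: -1019510771/1608635 ≈ -633.77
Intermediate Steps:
Q(O) = 6 + O
n(p, N) = -5 + p² + 3*N (n(p, N) = (p² + 3*N) - 5 = -5 + p² + 3*N)
j(g) = 59 (j(g) = 4*(6 - 2) + (-5 + 6² + 3*4) = 4*4 + (-5 + 36 + 12) = 16 + 43 = 59)
-37335/j(16) + C/27265 = -37335/59 - 26644/27265 = -1019510771/1608635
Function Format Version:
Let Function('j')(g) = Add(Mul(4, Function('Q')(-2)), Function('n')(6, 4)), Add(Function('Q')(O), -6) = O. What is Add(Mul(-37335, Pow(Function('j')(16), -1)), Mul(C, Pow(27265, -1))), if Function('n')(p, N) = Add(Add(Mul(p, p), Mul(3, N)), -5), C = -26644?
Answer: Rational(-1019510771, 1608635) ≈ -633.77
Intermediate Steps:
Function('Q')(O) = Add(6, O)
Function('n')(p, N) = Add(-5, Pow(p, 2), Mul(3, N)) (Function('n')(p, N) = Add(Add(Pow(p, 2), Mul(3, N)), -5) = Add(-5, Pow(p, 2), Mul(3, N)))
Function('j')(g) = 59 (Function('j')(g) = Add(Mul(4, Add(6, -2)), Add(-5, Pow(6, 2), Mul(3, 4))) = Add(Mul(4, 4), Add(-5, 36, 12)) = Add(16, 43) = 59)
Add(Mul(-37335, Pow(Function('j')(16), -1)), Mul(C, Pow(27265, -1))) = Add(Mul(-37335, Pow(59, -1)), Mul(-26644, Pow(27265, -1))) = Add(Mul(-37335, Rational(1, 59)), Mul(-26644, Rational(1, 27265))) = Add(Rational(-37335, 59), Rational(-26644, 27265)) = Rational(-1019510771, 1608635)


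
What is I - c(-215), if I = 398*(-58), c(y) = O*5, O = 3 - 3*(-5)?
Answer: -23174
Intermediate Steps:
O = 18 (O = 3 + 15 = 18)
c(y) = 90 (c(y) = 18*5 = 90)
I = -23084
I - c(-215) = -23084 - 1*90 = -23084 - 90 = -23174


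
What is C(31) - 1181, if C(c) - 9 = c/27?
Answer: -31613/27 ≈ -1170.9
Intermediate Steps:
C(c) = 9 + c/27
C(31) - 1181 = (9 + (1/27)*31) - 1181 = (9 + 31/27) - 1181 = 274/27 - 1181 = -31613/27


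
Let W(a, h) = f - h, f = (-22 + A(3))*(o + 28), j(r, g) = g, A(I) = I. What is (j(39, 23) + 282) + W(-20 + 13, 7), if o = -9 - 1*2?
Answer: -25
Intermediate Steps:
o = -11 (o = -9 - 2 = -11)
f = -323 (f = (-22 + 3)*(-11 + 28) = -19*17 = -323)
W(a, h) = -323 - h
(j(39, 23) + 282) + W(-20 + 13, 7) = (23 + 282) + (-323 - 1*7) = 305 + (-323 - 7) = 305 - 330 = -25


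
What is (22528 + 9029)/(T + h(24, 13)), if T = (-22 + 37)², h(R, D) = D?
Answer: 31557/238 ≈ 132.59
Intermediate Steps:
T = 225 (T = 15² = 225)
(22528 + 9029)/(T + h(24, 13)) = (22528 + 9029)/(225 + 13) = 31557/238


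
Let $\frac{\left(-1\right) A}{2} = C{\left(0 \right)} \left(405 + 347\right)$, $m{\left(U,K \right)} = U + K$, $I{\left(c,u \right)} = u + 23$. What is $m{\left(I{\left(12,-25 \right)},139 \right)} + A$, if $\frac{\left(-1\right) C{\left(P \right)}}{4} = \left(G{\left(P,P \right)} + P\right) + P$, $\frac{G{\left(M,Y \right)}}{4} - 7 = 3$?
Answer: $240777$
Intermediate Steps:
$G{\left(M,Y \right)} = 40$ ($G{\left(M,Y \right)} = 28 + 4 \cdot 3 = 28 + 12 = 40$)
$C{\left(P \right)} = -160 - 8 P$ ($C{\left(P \right)} = - 4 \left(\left(40 + P\right) + P\right) = - 4 \left(40 + 2 P\right) = -160 - 8 P$)
$I{\left(c,u \right)} = 23 + u$
$m{\left(U,K \right)} = K + U$
$A = 240640$ ($A = - 2 \left(-160 - 0\right) \left(405 + 347\right) = - 2 \left(-160 + 0\right) 752 = - 2 \left(\left(-160\right) 752\right) = \left(-2\right) \left(-120320\right) = 240640$)
$m{\left(I{\left(12,-25 \right)},139 \right)} + A = \left(139 + \left(23 - 25\right)\right) + 240640 = \left(139 - 2\right) + 240640 = 137 + 240640 = 240777$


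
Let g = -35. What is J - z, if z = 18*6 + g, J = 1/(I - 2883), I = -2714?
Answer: -408582/5597 ≈ -73.000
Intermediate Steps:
J = -1/5597 (J = 1/(-2714 - 2883) = 1/(-5597) = -1/5597 ≈ -0.00017867)
z = 73 (z = 18*6 - 35 = 108 - 35 = 73)
J - z = -1/5597 - 1*73 = -1/5597 - 73 = -408582/5597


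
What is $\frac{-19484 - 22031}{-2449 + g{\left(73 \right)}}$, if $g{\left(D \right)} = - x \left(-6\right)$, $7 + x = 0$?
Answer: $\frac{41515}{2491} \approx 16.666$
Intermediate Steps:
$x = -7$ ($x = -7 + 0 = -7$)
$g{\left(D \right)} = -42$ ($g{\left(D \right)} = \left(-1\right) \left(-7\right) \left(-6\right) = 7 \left(-6\right) = -42$)
$\frac{-19484 - 22031}{-2449 + g{\left(73 \right)}} = \frac{-19484 - 22031}{-2449 - 42} = - \frac{41515}{-2491} = \left(-41515\right) \left(- \frac{1}{2491}\right) = \frac{41515}{2491}$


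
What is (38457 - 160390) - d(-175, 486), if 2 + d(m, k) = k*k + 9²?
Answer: -358208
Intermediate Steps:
d(m, k) = 79 + k² (d(m, k) = -2 + (k*k + 9²) = -2 + (k² + 81) = -2 + (81 + k²) = 79 + k²)
(38457 - 160390) - d(-175, 486) = (38457 - 160390) - (79 + 486²) = -121933 - (79 + 236196) = -121933 - 1*236275 = -121933 - 236275 = -358208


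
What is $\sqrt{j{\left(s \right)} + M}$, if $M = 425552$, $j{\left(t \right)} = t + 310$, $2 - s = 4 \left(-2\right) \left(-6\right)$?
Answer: $2 \sqrt{106454} \approx 652.55$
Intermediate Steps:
$s = -46$ ($s = 2 - 4 \left(-2\right) \left(-6\right) = 2 - \left(-8\right) \left(-6\right) = 2 - 48 = -46$)
$j{\left(t \right)} = 310 + t$
$\sqrt{j{\left(s \right)} + M} = \sqrt{\left(310 - 46\right) + 425552} = \sqrt{264 + 425552} = \sqrt{425816} = 2 \sqrt{106454}$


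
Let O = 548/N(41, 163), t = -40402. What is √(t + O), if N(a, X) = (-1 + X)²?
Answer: I*√265077385/81 ≈ 201.0*I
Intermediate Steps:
O = 137/6561 (O = 548/((-1 + 163)²) = 548/(162²) = 548/26244 = 548*(1/26244) = 137/6561 ≈ 0.020881)
√(t + O) = √(-40402 + 137/6561) = √(-265077385/6561) = I*√265077385/81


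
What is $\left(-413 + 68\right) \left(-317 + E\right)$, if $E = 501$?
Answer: $-63480$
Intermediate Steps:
$\left(-413 + 68\right) \left(-317 + E\right) = \left(-413 + 68\right) \left(-317 + 501\right) = \left(-345\right) 184 = -63480$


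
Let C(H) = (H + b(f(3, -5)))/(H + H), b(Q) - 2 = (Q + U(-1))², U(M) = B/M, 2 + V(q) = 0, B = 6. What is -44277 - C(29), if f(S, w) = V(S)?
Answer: -2568161/58 ≈ -44279.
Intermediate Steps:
V(q) = -2 (V(q) = -2 + 0 = -2)
f(S, w) = -2
U(M) = 6/M
b(Q) = 2 + (-6 + Q)² (b(Q) = 2 + (Q + 6/(-1))² = 2 + (Q + 6*(-1))² = 2 + (Q - 6)² = 2 + (-6 + Q)²)
C(H) = (66 + H)/(2*H) (C(H) = (H + (2 + (-6 - 2)²))/(H + H) = (H + (2 + (-8)²))/((2*H)) = (H + (2 + 64))*(1/(2*H)) = (H + 66)*(1/(2*H)) = (66 + H)*(1/(2*H)) = (66 + H)/(2*H))
-44277 - C(29) = -44277 - (66 + 29)/(2*29) = -44277 - 95/(2*29) = -44277 - 1*95/58 = -44277 - 95/58 = -2568161/58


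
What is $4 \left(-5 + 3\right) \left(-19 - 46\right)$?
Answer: $520$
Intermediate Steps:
$4 \left(-5 + 3\right) \left(-19 - 46\right) = 4 \left(-2\right) \left(-65\right) = \left(-8\right) \left(-65\right) = 520$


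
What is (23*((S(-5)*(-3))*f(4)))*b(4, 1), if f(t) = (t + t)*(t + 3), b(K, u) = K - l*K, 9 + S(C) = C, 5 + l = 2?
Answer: 865536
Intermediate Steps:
l = -3 (l = -5 + 2 = -3)
S(C) = -9 + C
b(K, u) = 4*K (b(K, u) = K - (-3)*K = K + 3*K = 4*K)
f(t) = 2*t*(3 + t) (f(t) = (2*t)*(3 + t) = 2*t*(3 + t))
(23*((S(-5)*(-3))*f(4)))*b(4, 1) = (23*(((-9 - 5)*(-3))*(2*4*(3 + 4))))*(4*4) = (23*((-14*(-3))*(2*4*7)))*16 = (23*(42*56))*16 = (23*2352)*16 = 54096*16 = 865536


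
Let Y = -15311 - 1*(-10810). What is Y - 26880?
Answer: -31381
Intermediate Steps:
Y = -4501 (Y = -15311 + 10810 = -4501)
Y - 26880 = -4501 - 26880 = -31381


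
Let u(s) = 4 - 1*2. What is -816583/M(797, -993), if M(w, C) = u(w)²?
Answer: -816583/4 ≈ -2.0415e+5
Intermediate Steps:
u(s) = 2 (u(s) = 4 - 2 = 2)
M(w, C) = 4 (M(w, C) = 2² = 4)
-816583/M(797, -993) = -816583/4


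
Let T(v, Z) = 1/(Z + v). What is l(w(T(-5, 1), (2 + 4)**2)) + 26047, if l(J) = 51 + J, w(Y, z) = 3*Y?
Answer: 104389/4 ≈ 26097.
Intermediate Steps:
l(w(T(-5, 1), (2 + 4)**2)) + 26047 = (51 + 3/(1 - 5)) + 26047 = (51 + 3/(-4)) + 26047 = (51 + 3*(-1/4)) + 26047 = (51 - 3/4) + 26047 = 201/4 + 26047 = 104389/4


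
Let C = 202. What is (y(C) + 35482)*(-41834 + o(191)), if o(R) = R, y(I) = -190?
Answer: -1469664756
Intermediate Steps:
(y(C) + 35482)*(-41834 + o(191)) = (-190 + 35482)*(-41834 + 191) = 35292*(-41643) = -1469664756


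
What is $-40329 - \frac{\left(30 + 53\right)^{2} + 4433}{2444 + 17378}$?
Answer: $- \frac{23512140}{583} \approx -40330.0$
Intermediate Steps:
$-40329 - \frac{\left(30 + 53\right)^{2} + 4433}{2444 + 17378} = -40329 - \frac{83^{2} + 4433}{19822} = -40329 - \left(6889 + 4433\right) \frac{1}{19822} = -40329 - 11322 \cdot \frac{1}{19822} = -40329 - \frac{333}{583} = - \frac{23512140}{583}$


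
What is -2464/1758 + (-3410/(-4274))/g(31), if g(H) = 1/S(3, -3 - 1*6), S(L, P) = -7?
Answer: -13123649/1878423 ≈ -6.9865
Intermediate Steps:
g(H) = -⅐ (g(H) = 1/(-7) = -⅐)
-2464/1758 + (-3410/(-4274))/g(31) = -2464/1758 + (-3410/(-4274))/(-⅐) = -2464*1/1758 - 3410*(-1/4274)*(-7) = -1232/879 + (1705/2137)*(-7) = -1232/879 - 11935/2137 = -13123649/1878423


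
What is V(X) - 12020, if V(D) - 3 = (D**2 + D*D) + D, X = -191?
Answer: 60754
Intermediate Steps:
V(D) = 3 + D + 2*D**2 (V(D) = 3 + ((D**2 + D*D) + D) = 3 + ((D**2 + D**2) + D) = 3 + (2*D**2 + D) = 3 + (D + 2*D**2) = 3 + D + 2*D**2)
V(X) - 12020 = (3 - 191 + 2*(-191)**2) - 12020 = (3 - 191 + 2*36481) - 12020 = (3 - 191 + 72962) - 12020 = 72774 - 12020 = 60754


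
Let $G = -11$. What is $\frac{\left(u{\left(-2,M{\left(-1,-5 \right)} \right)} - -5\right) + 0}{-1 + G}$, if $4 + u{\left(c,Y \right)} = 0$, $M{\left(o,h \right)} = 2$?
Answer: $- \frac{1}{12} \approx -0.083333$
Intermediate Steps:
$u{\left(c,Y \right)} = -4$ ($u{\left(c,Y \right)} = -4 + 0 = -4$)
$\frac{\left(u{\left(-2,M{\left(-1,-5 \right)} \right)} - -5\right) + 0}{-1 + G} = \frac{\left(-4 - -5\right) + 0}{-1 - 11} = \frac{\left(-4 + 5\right) + 0}{-12} = - \frac{1 + 0}{12} = \left(- \frac{1}{12}\right) 1 = - \frac{1}{12}$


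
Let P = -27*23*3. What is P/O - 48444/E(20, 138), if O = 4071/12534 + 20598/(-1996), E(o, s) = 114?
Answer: -47222636149/197955946 ≈ -238.55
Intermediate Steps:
P = -1863 (P = -621*3 = -1863)
O = -10418734/1042411 (O = 4071*(1/12534) + 20598*(-1/1996) = 1357/4178 - 10299/998 = -10418734/1042411 ≈ -9.9948)
P/O - 48444/E(20, 138) = -1863/(-10418734/1042411) - 48444/114 = -1863*(-1042411/10418734) - 48444*1/114 = 1942011693/10418734 - 8074/19 = -47222636149/197955946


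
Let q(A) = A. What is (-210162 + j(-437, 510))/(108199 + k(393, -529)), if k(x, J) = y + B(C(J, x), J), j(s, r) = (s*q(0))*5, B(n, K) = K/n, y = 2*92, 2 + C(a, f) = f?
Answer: -1786377/921244 ≈ -1.9391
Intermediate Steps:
C(a, f) = -2 + f
y = 184
j(s, r) = 0 (j(s, r) = (s*0)*5 = 0*5 = 0)
k(x, J) = 184 + J/(-2 + x)
(-210162 + j(-437, 510))/(108199 + k(393, -529)) = (-210162 + 0)/(108199 + (-368 - 529 + 184*393)/(-2 + 393)) = -210162/(108199 + (-368 - 529 + 72312)/391) = -210162/(108199 + (1/391)*71415) = -210162/(108199 + 3105/17) = -210162/1842488/17 = -210162*17/1842488 = -1786377/921244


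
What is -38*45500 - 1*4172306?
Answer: -5901306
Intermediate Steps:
-38*45500 - 1*4172306 = -1729000 - 4172306 = -5901306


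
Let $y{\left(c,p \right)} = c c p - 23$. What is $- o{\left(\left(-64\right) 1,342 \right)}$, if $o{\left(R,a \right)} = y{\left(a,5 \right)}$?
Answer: $-584797$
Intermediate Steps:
$y{\left(c,p \right)} = -23 + p c^{2}$ ($y{\left(c,p \right)} = c^{2} p - 23 = p c^{2} - 23 = -23 + p c^{2}$)
$o{\left(R,a \right)} = -23 + 5 a^{2}$
$- o{\left(\left(-64\right) 1,342 \right)} = - (-23 + 5 \cdot 342^{2}) = - (-23 + 5 \cdot 116964) = - (-23 + 584820) = \left(-1\right) 584797 = -584797$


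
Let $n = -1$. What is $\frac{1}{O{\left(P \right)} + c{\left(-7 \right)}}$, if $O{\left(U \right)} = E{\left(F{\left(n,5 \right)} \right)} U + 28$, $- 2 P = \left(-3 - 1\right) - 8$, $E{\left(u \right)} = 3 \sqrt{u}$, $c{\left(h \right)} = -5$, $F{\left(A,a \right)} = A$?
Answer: $\frac{23}{853} - \frac{18 i}{853} \approx 0.026964 - 0.021102 i$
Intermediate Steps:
$P = 6$ ($P = - \frac{\left(-3 - 1\right) - 8}{2} = - \frac{-4 - 8}{2} = \left(- \frac{1}{2}\right) \left(-12\right) = 6$)
$O{\left(U \right)} = 28 + 3 i U$ ($O{\left(U \right)} = 3 \sqrt{-1} U + 28 = 3 i U + 28 = 28 + 3 i U$)
$\frac{1}{O{\left(P \right)} + c{\left(-7 \right)}} = \frac{1}{\left(28 + 3 i 6\right) - 5} = \frac{1}{\left(28 + 18 i\right) - 5} = \frac{1}{23 + 18 i} = \frac{23 - 18 i}{853}$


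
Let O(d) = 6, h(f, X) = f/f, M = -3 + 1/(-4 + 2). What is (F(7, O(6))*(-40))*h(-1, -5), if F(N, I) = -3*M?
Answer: -420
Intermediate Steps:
M = -7/2 (M = -3 + 1/(-2) = -3 - ½ = -7/2 ≈ -3.5000)
h(f, X) = 1
F(N, I) = 21/2 (F(N, I) = -3*(-7/2) = 21/2)
(F(7, O(6))*(-40))*h(-1, -5) = ((21/2)*(-40))*1 = -420*1 = -420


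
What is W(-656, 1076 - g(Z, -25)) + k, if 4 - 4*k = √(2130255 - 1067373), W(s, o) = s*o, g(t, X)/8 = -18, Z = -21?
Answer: -800319 - 729*√2/4 ≈ -8.0058e+5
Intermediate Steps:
g(t, X) = -144 (g(t, X) = 8*(-18) = -144)
W(s, o) = o*s
k = 1 - 729*√2/4 (k = 1 - √(2130255 - 1067373)/4 = 1 - 729*√2/4 ≈ -256.74)
W(-656, 1076 - g(Z, -25)) + k = (1076 - 1*(-144))*(-656) + (1 - 729*√2/4) = (1076 + 144)*(-656) + (1 - 729*√2/4) = 1220*(-656) + (1 - 729*√2/4) = -800320 + (1 - 729*√2/4) = -800319 - 729*√2/4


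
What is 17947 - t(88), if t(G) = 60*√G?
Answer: 17947 - 120*√22 ≈ 17384.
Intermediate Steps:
17947 - t(88) = 17947 - 60*√88 = 17947 - 60*2*√22 = 17947 - 120*√22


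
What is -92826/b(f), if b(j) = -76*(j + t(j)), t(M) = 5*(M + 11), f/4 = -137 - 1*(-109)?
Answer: -46413/23446 ≈ -1.9796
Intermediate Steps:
f = -112 (f = 4*(-137 - 1*(-109)) = 4*(-137 + 109) = 4*(-28) = -112)
t(M) = 55 + 5*M (t(M) = 5*(11 + M) = 55 + 5*M)
b(j) = -4180 - 456*j (b(j) = -76*(j + (55 + 5*j)) = -76*(55 + 6*j) = -4180 - 456*j)
-92826/b(f) = -92826/(-4180 - 456*(-112)) = -92826/(-4180 + 51072) = -92826/46892 = -92826*1/46892 = -46413/23446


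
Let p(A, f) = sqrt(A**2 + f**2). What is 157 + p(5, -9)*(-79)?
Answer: 157 - 79*sqrt(106) ≈ -656.35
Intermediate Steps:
157 + p(5, -9)*(-79) = 157 + sqrt(5**2 + (-9)**2)*(-79) = 157 + sqrt(25 + 81)*(-79) = 157 + sqrt(106)*(-79) = 157 - 79*sqrt(106)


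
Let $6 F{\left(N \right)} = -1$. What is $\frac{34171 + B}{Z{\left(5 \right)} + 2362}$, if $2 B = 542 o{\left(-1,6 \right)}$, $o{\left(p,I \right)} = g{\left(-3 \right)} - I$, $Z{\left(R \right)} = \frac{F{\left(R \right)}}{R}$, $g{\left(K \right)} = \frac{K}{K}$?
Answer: $\frac{984480}{70859} \approx 13.894$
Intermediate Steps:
$g{\left(K \right)} = 1$
$F{\left(N \right)} = - \frac{1}{6}$ ($F{\left(N \right)} = \frac{1}{6} \left(-1\right) = - \frac{1}{6}$)
$Z{\left(R \right)} = - \frac{1}{6 R}$
$o{\left(p,I \right)} = 1 - I$
$B = -1355$ ($B = \frac{542 \left(1 - 6\right)}{2} = \frac{542 \left(-5\right)}{2} = \frac{1}{2} \left(-2710\right) = -1355$)
$\frac{34171 + B}{Z{\left(5 \right)} + 2362} = \frac{34171 - 1355}{- \frac{1}{6 \cdot 5} + 2362} = \frac{32816}{\left(- \frac{1}{6}\right) \frac{1}{5} + 2362} = \frac{32816}{- \frac{1}{30} + 2362} = \frac{32816}{\frac{70859}{30}} = 32816 \cdot \frac{30}{70859} = \frac{984480}{70859}$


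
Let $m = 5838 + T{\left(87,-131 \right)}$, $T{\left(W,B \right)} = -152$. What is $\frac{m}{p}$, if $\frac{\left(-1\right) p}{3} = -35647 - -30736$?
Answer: $\frac{5686}{14733} \approx 0.38594$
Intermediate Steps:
$p = 14733$ ($p = - 3 \left(-35647 - -30736\right) = - 3 \left(-35647 + 30736\right) = \left(-3\right) \left(-4911\right) = 14733$)
$m = 5686$ ($m = 5838 - 152 = 5686$)
$\frac{m}{p} = \frac{5686}{14733}$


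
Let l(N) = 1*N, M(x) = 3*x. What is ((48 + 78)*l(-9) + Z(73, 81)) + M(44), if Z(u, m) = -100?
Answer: -1102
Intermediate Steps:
l(N) = N
((48 + 78)*l(-9) + Z(73, 81)) + M(44) = ((48 + 78)*(-9) - 100) + 3*44 = (126*(-9) - 100) + 132 = (-1134 - 100) + 132 = -1234 + 132 = -1102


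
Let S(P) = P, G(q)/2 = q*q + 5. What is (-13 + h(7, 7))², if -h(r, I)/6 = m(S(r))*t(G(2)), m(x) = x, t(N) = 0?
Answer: 169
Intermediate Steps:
G(q) = 10 + 2*q² (G(q) = 2*(q*q + 5) = 2*(q² + 5) = 2*(5 + q²) = 10 + 2*q²)
h(r, I) = 0 (h(r, I) = -6*r*0 = -6*0 = 0)
(-13 + h(7, 7))² = (-13 + 0)² = (-13)² = 169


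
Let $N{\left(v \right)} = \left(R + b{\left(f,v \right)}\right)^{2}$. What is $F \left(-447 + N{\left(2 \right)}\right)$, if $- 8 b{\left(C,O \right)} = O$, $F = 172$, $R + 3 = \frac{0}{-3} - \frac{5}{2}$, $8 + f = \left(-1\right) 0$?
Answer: $- \frac{284789}{4} \approx -71197.0$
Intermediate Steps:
$f = -8$ ($f = -8 - 0 = -8 + 0 = -8$)
$R = - \frac{11}{2}$ ($R = -3 + \left(\frac{0}{-3} - \frac{5}{2}\right) = -3 + \left(0 \left(- \frac{1}{3}\right) - \frac{5}{2}\right) = -3 + \left(0 - \frac{5}{2}\right) = -3 - \frac{5}{2} = - \frac{11}{2} \approx -5.5$)
$b{\left(C,O \right)} = - \frac{O}{8}$
$N{\left(v \right)} = \left(- \frac{11}{2} - \frac{v}{8}\right)^{2}$
$F \left(-447 + N{\left(2 \right)}\right) = 172 \left(-447 + \frac{\left(44 + 2\right)^{2}}{64}\right) = 172 \left(-447 + \frac{46^{2}}{64}\right) = 172 \left(-447 + \frac{1}{64} \cdot 2116\right) = 172 \left(-447 + \frac{529}{16}\right) = 172 \left(- \frac{6623}{16}\right) = - \frac{284789}{4}$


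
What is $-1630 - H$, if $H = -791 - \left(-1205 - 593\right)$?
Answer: $-2637$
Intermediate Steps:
$H = 1007$ ($H = -791 - -1798 = -791 + 1798 = 1007$)
$-1630 - H = -1630 - 1007 = -2637$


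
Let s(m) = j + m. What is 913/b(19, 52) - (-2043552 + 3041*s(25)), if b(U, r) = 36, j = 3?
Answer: 70503457/36 ≈ 1.9584e+6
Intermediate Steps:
s(m) = 3 + m
913/b(19, 52) - (-2043552 + 3041*s(25)) = 913/36 - 3041/(1/((3 + 25) - 672)) = 913*(1/36) - 3041/(1/(28 - 672)) = 913/36 - 3041/(1/(-644)) = 913/36 - 3041/(-1/644) = 913/36 - 3041*(-644) = 913/36 + 1958404 = 70503457/36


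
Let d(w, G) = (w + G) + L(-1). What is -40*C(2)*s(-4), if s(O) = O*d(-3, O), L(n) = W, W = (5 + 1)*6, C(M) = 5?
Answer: 23200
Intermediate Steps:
W = 36 (W = 6*6 = 36)
L(n) = 36
d(w, G) = 36 + G + w (d(w, G) = (w + G) + 36 = (G + w) + 36 = 36 + G + w)
s(O) = O*(33 + O) (s(O) = O*(36 + O - 3) = O*(33 + O))
-40*C(2)*s(-4) = -200*(-4*(33 - 4)) = -200*(-4*29) = -200*(-116) = -40*(-580) = 23200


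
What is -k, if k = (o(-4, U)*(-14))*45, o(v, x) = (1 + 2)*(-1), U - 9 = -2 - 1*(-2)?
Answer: -1890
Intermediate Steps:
U = 9 (U = 9 + (-2 - 1*(-2)) = 9 + (-2 + 2) = 9 + 0 = 9)
o(v, x) = -3 (o(v, x) = 3*(-1) = -3)
k = 1890 (k = -3*(-14)*45 = 42*45 = 1890)
-k = -1*1890 = -1890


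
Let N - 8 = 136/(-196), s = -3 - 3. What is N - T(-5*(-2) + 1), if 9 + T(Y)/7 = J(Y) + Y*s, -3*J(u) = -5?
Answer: 76534/147 ≈ 520.64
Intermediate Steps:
J(u) = 5/3 (J(u) = -⅓*(-5) = 5/3)
s = -6
T(Y) = -154/3 - 42*Y (T(Y) = -63 + 7*(5/3 + Y*(-6)) = -63 + 7*(5/3 - 6*Y) = -63 + (35/3 - 42*Y) = -154/3 - 42*Y)
N = 358/49 (N = 8 + 136/(-196) = 8 - 1/196*136 = 8 - 34/49 = 358/49 ≈ 7.3061)
N - T(-5*(-2) + 1) = 358/49 - (-154/3 - 42*(-5*(-2) + 1)) = 358/49 - (-154/3 - 42*(10 + 1)) = 358/49 - (-154/3 - 42*11) = 358/49 - (-154/3 - 462) = 358/49 - 1*(-1540/3) = 358/49 + 1540/3 = 76534/147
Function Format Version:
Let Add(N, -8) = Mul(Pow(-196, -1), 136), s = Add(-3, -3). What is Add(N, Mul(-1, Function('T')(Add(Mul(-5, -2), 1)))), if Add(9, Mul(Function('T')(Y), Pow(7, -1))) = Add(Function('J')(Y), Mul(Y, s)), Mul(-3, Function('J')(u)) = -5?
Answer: Rational(76534, 147) ≈ 520.64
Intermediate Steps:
Function('J')(u) = Rational(5, 3) (Function('J')(u) = Mul(Rational(-1, 3), -5) = Rational(5, 3))
s = -6
Function('T')(Y) = Add(Rational(-154, 3), Mul(-42, Y)) (Function('T')(Y) = Add(-63, Mul(7, Add(Rational(5, 3), Mul(Y, -6)))) = Add(-63, Mul(7, Add(Rational(5, 3), Mul(-6, Y)))) = Add(-63, Add(Rational(35, 3), Mul(-42, Y))) = Add(Rational(-154, 3), Mul(-42, Y)))
N = Rational(358, 49) (N = Add(8, Mul(Pow(-196, -1), 136)) = Add(8, Mul(Rational(-1, 196), 136)) = Add(8, Rational(-34, 49)) = Rational(358, 49) ≈ 7.3061)
Add(N, Mul(-1, Function('T')(Add(Mul(-5, -2), 1)))) = Add(Rational(358, 49), Mul(-1, Add(Rational(-154, 3), Mul(-42, Add(Mul(-5, -2), 1))))) = Add(Rational(358, 49), Mul(-1, Add(Rational(-154, 3), Mul(-42, Add(10, 1))))) = Add(Rational(358, 49), Mul(-1, Add(Rational(-154, 3), Mul(-42, 11)))) = Add(Rational(358, 49), Mul(-1, Add(Rational(-154, 3), -462))) = Add(Rational(358, 49), Mul(-1, Rational(-1540, 3))) = Add(Rational(358, 49), Rational(1540, 3)) = Rational(76534, 147)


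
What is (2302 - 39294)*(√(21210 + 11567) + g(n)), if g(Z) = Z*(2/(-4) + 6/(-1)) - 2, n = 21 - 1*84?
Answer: -15074240 - 36992*√32777 ≈ -2.1771e+7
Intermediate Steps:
n = -63 (n = 21 - 84 = -63)
g(Z) = -2 - 13*Z/2 (g(Z) = Z*(2*(-¼) + 6*(-1)) - 2 = Z*(-½ - 6) - 2 = Z*(-13/2) - 2 = -13*Z/2 - 2 = -2 - 13*Z/2)
(2302 - 39294)*(√(21210 + 11567) + g(n)) = (2302 - 39294)*(√(21210 + 11567) + (-2 - 13/2*(-63))) = -36992*(√32777 + (-2 + 819/2)) = -36992*(√32777 + 815/2) = -36992*(815/2 + √32777) = -15074240 - 36992*√32777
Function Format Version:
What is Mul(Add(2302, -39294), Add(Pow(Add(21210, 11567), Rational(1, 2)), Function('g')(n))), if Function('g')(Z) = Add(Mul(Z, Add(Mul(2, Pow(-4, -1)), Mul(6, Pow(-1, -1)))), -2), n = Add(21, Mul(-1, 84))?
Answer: Add(-15074240, Mul(-36992, Pow(32777, Rational(1, 2)))) ≈ -2.1771e+7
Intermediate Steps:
n = -63 (n = Add(21, -84) = -63)
Function('g')(Z) = Add(-2, Mul(Rational(-13, 2), Z)) (Function('g')(Z) = Add(Mul(Z, Add(Mul(2, Rational(-1, 4)), Mul(6, -1))), -2) = Add(Mul(Z, Add(Rational(-1, 2), -6)), -2) = Add(Mul(Z, Rational(-13, 2)), -2) = Add(Mul(Rational(-13, 2), Z), -2) = Add(-2, Mul(Rational(-13, 2), Z)))
Mul(Add(2302, -39294), Add(Pow(Add(21210, 11567), Rational(1, 2)), Function('g')(n))) = Mul(Add(2302, -39294), Add(Pow(Add(21210, 11567), Rational(1, 2)), Add(-2, Mul(Rational(-13, 2), -63)))) = Mul(-36992, Add(Pow(32777, Rational(1, 2)), Add(-2, Rational(819, 2)))) = Mul(-36992, Add(Pow(32777, Rational(1, 2)), Rational(815, 2))) = Mul(-36992, Add(Rational(815, 2), Pow(32777, Rational(1, 2)))) = Add(-15074240, Mul(-36992, Pow(32777, Rational(1, 2))))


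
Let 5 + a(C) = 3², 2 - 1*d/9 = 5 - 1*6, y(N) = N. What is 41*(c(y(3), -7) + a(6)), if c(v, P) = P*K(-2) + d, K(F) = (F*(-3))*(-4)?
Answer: 8159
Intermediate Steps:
K(F) = 12*F (K(F) = -3*F*(-4) = 12*F)
d = 27 (d = 18 - 9*(5 - 1*6) = 18 - 9*(5 - 6) = 18 - 9*(-1) = 18 + 9 = 27)
a(C) = 4 (a(C) = -5 + 3² = -5 + 9 = 4)
c(v, P) = 27 - 24*P (c(v, P) = P*(12*(-2)) + 27 = P*(-24) + 27 = -24*P + 27 = 27 - 24*P)
41*(c(y(3), -7) + a(6)) = 41*((27 - 24*(-7)) + 4) = 41*((27 + 168) + 4) = 41*(195 + 4) = 41*199 = 8159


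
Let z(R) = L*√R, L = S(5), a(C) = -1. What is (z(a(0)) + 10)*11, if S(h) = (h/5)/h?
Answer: 110 + 11*I/5 ≈ 110.0 + 2.2*I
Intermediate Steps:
S(h) = ⅕ (S(h) = (h*(⅕))/h = (h/5)/h = ⅕)
L = ⅕ ≈ 0.20000
z(R) = √R/5
(z(a(0)) + 10)*11 = (√(-1)/5 + 10)*11 = (I/5 + 10)*11 = (10 + I/5)*11 = 110 + 11*I/5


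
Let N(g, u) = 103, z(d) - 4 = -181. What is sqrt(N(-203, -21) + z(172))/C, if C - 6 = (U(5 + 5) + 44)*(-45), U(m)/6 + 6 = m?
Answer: -I*sqrt(74)/3054 ≈ -0.0028167*I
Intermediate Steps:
z(d) = -177 (z(d) = 4 - 181 = -177)
U(m) = -36 + 6*m
C = -3054 (C = 6 + ((-36 + 6*(5 + 5)) + 44)*(-45) = 6 + ((-36 + 6*10) + 44)*(-45) = 6 + ((-36 + 60) + 44)*(-45) = 6 + (24 + 44)*(-45) = 6 + 68*(-45) = 6 - 3060 = -3054)
sqrt(N(-203, -21) + z(172))/C = sqrt(103 - 177)/(-3054) = sqrt(-74)*(-1/3054) = (I*sqrt(74))*(-1/3054) = -I*sqrt(74)/3054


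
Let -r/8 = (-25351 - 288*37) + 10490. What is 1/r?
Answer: 1/204136 ≈ 4.8987e-6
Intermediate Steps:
r = 204136 (r = -8*((-25351 - 288*37) + 10490) = -8*((-25351 - 10656) + 10490) = -8*(-36007 + 10490) = -8*(-25517) = 204136)
1/r = 1/204136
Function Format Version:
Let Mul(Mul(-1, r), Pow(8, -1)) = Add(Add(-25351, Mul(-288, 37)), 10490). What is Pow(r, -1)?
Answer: Rational(1, 204136) ≈ 4.8987e-6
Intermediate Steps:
r = 204136 (r = Mul(-8, Add(Add(-25351, Mul(-288, 37)), 10490)) = Mul(-8, Add(Add(-25351, -10656), 10490)) = Mul(-8, Add(-36007, 10490)) = Mul(-8, -25517) = 204136)
Pow(r, -1) = Pow(204136, -1) = Rational(1, 204136)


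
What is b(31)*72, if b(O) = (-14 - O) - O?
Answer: -5472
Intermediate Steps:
b(O) = -14 - 2*O
b(31)*72 = (-14 - 2*31)*72 = (-14 - 62)*72 = -76*72 = -5472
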